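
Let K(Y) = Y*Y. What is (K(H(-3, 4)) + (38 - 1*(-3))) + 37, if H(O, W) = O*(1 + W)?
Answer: 303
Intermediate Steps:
K(Y) = Y**2
(K(H(-3, 4)) + (38 - 1*(-3))) + 37 = ((-3*(1 + 4))**2 + (38 - 1*(-3))) + 37 = ((-3*5)**2 + (38 + 3)) + 37 = ((-15)**2 + 41) + 37 = (225 + 41) + 37 = 266 + 37 = 303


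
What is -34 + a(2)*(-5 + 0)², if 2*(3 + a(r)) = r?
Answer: -84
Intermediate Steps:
a(r) = -3 + r/2
-34 + a(2)*(-5 + 0)² = -34 + (-3 + (½)*2)*(-5 + 0)² = -34 + (-3 + 1)*(-5)² = -34 - 2*25 = -34 - 50 = -84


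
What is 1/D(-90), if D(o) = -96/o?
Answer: 15/16 ≈ 0.93750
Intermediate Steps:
1/D(-90) = 1/(-96/(-90)) = 1/(-96*(-1/90)) = 1/(16/15) = 15/16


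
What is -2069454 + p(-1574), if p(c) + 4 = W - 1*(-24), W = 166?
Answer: -2069268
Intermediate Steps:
p(c) = 186 (p(c) = -4 + (166 - 1*(-24)) = -4 + (166 + 24) = -4 + 190 = 186)
-2069454 + p(-1574) = -2069454 + 186 = -2069268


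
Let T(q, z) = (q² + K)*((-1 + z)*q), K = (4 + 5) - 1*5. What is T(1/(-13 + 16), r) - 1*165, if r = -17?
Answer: -569/3 ≈ -189.67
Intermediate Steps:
K = 4 (K = 9 - 5 = 4)
T(q, z) = q*(-1 + z)*(4 + q²) (T(q, z) = (q² + 4)*((-1 + z)*q) = (4 + q²)*(q*(-1 + z)) = q*(-1 + z)*(4 + q²))
T(1/(-13 + 16), r) - 1*165 = (-4 - (1/(-13 + 16))² + 4*(-17) - 17/(-13 + 16)²)/(-13 + 16) - 1*165 = (-4 - (1/3)² - 68 - 17*(1/3)²)/3 - 165 = (-4 - (⅓)² - 68 - 17*(⅓)²)/3 - 165 = (-4 - 1*⅑ - 68 - 17*⅑)/3 - 165 = (-4 - ⅑ - 68 - 17/9)/3 - 165 = (⅓)*(-74) - 165 = -74/3 - 165 = -569/3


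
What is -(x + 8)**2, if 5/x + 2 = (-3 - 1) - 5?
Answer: -6889/121 ≈ -56.934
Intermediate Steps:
x = -5/11 (x = 5/(-2 + ((-3 - 1) - 5)) = 5/(-2 + (-4 - 5)) = 5/(-2 - 9) = 5/(-11) = 5*(-1/11) = -5/11 ≈ -0.45455)
-(x + 8)**2 = -(-5/11 + 8)**2 = -(83/11)**2 = -1*6889/121 = -6889/121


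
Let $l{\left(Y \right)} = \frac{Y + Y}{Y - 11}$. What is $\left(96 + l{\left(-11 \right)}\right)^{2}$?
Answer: $9409$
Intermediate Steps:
$l{\left(Y \right)} = \frac{2 Y}{-11 + Y}$
$\left(96 + l{\left(-11 \right)}\right)^{2} = \left(96 + 2 \left(-11\right) \frac{1}{-11 - 11}\right)^{2} = \left(96 + 2 \left(-11\right) \frac{1}{-22}\right)^{2} = \left(96 + 2 \left(-11\right) \left(- \frac{1}{22}\right)\right)^{2} = \left(96 + 1\right)^{2} = 97^{2} = 9409$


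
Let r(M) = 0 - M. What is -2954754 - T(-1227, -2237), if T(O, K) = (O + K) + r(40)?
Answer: -2951250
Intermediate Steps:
r(M) = -M
T(O, K) = -40 + K + O (T(O, K) = (O + K) - 1*40 = (K + O) - 40 = -40 + K + O)
-2954754 - T(-1227, -2237) = -2954754 - (-40 - 2237 - 1227) = -2954754 - 1*(-3504) = -2954754 + 3504 = -2951250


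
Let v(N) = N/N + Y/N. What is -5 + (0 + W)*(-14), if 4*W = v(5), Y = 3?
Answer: -53/5 ≈ -10.600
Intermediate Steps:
v(N) = 1 + 3/N (v(N) = N/N + 3/N = 1 + 3/N)
W = ⅖ (W = ((3 + 5)/5)/4 = ((⅕)*8)/4 = (¼)*(8/5) = ⅖ ≈ 0.40000)
-5 + (0 + W)*(-14) = -5 + (0 + ⅖)*(-14) = -5 + (⅖)*(-14) = -5 - 28/5 = -53/5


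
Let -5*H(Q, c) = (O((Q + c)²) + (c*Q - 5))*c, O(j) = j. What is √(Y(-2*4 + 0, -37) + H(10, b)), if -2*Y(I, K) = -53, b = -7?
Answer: I*√6590/10 ≈ 8.1179*I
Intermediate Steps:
Y(I, K) = 53/2 (Y(I, K) = -½*(-53) = 53/2)
H(Q, c) = -c*(-5 + (Q + c)² + Q*c)/5 (H(Q, c) = -((Q + c)² + (c*Q - 5))*c/5 = -((Q + c)² + (Q*c - 5))*c/5 = -((Q + c)² + (-5 + Q*c))*c/5 = -(-5 + (Q + c)² + Q*c)*c/5 = -c*(-5 + (Q + c)² + Q*c)/5)
√(Y(-2*4 + 0, -37) + H(10, b)) = √(53/2 - ⅕*(-7)*(-5 + (10 - 7)² + 10*(-7))) = √(53/2 - ⅕*(-7)*(-5 + 3² - 70)) = √(53/2 - ⅕*(-7)*(-5 + 9 - 70)) = √(53/2 - ⅕*(-7)*(-66)) = √(53/2 - 462/5) = √(-659/10) = I*√6590/10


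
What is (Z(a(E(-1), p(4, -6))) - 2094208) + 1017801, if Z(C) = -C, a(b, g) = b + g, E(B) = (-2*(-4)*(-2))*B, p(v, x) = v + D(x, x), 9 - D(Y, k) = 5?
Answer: -1076431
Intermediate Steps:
D(Y, k) = 4 (D(Y, k) = 9 - 1*5 = 9 - 5 = 4)
p(v, x) = 4 + v (p(v, x) = v + 4 = 4 + v)
E(B) = -16*B (E(B) = (8*(-2))*B = -16*B)
(Z(a(E(-1), p(4, -6))) - 2094208) + 1017801 = (-(-16*(-1) + (4 + 4)) - 2094208) + 1017801 = (-(16 + 8) - 2094208) + 1017801 = (-1*24 - 2094208) + 1017801 = (-24 - 2094208) + 1017801 = -2094232 + 1017801 = -1076431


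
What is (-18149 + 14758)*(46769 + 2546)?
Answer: -167227165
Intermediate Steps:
(-18149 + 14758)*(46769 + 2546) = -3391*49315 = -167227165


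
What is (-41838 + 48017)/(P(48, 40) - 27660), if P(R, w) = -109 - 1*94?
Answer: -6179/27863 ≈ -0.22176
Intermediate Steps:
P(R, w) = -203 (P(R, w) = -109 - 94 = -203)
(-41838 + 48017)/(P(48, 40) - 27660) = (-41838 + 48017)/(-203 - 27660) = 6179/(-27863) = 6179*(-1/27863) = -6179/27863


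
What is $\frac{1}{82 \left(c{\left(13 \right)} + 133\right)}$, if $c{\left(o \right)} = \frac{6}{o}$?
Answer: $\frac{13}{142270} \approx 9.1376 \cdot 10^{-5}$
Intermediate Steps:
$\frac{1}{82 \left(c{\left(13 \right)} + 133\right)} = \frac{1}{82 \left(\frac{6}{13} + 133\right)} = \frac{1}{82 \cdot \frac{1735}{13}} = \frac{1}{\frac{142270}{13}} = \frac{13}{142270}$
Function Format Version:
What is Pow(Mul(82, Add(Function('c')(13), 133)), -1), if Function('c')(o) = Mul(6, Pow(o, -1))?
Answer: Rational(13, 142270) ≈ 9.1376e-5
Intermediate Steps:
Pow(Mul(82, Add(Function('c')(13), 133)), -1) = Pow(Mul(82, Add(Mul(6, Pow(13, -1)), 133)), -1) = Pow(Mul(82, Add(Mul(6, Rational(1, 13)), 133)), -1) = Pow(Mul(82, Add(Rational(6, 13), 133)), -1) = Pow(Mul(82, Rational(1735, 13)), -1) = Pow(Rational(142270, 13), -1) = Rational(13, 142270)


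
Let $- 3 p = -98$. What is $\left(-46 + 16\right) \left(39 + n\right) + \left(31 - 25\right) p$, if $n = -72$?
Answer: $1186$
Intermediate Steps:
$p = \frac{98}{3}$ ($p = \left(- \frac{1}{3}\right) \left(-98\right) = \frac{98}{3} \approx 32.667$)
$\left(-46 + 16\right) \left(39 + n\right) + \left(31 - 25\right) p = \left(-46 + 16\right) \left(39 - 72\right) + \left(31 - 25\right) \frac{98}{3} = \left(-30\right) \left(-33\right) + \left(31 - 25\right) \frac{98}{3} = 990 + 6 \cdot \frac{98}{3} = 990 + 196 = 1186$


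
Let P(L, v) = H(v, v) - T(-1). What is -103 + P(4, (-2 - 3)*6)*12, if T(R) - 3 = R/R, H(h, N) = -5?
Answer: -211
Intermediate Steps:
T(R) = 4 (T(R) = 3 + R/R = 3 + 1 = 4)
P(L, v) = -9 (P(L, v) = -5 - 1*4 = -5 - 4 = -9)
-103 + P(4, (-2 - 3)*6)*12 = -103 - 9*12 = -103 - 108 = -211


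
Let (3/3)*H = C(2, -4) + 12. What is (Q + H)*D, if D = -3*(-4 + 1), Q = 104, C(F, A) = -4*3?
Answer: 936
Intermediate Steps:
C(F, A) = -12
H = 0 (H = -12 + 12 = 0)
D = 9 (D = -3*(-3) = 9)
(Q + H)*D = (104 + 0)*9 = 104*9 = 936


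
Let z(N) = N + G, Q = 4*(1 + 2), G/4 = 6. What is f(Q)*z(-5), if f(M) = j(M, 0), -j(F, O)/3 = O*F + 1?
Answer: -57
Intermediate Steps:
G = 24 (G = 4*6 = 24)
Q = 12 (Q = 4*3 = 12)
j(F, O) = -3 - 3*F*O (j(F, O) = -3*(O*F + 1) = -3*(F*O + 1) = -3*(1 + F*O) = -3 - 3*F*O)
f(M) = -3 (f(M) = -3 - 3*M*0 = -3 + 0 = -3)
z(N) = 24 + N (z(N) = N + 24 = 24 + N)
f(Q)*z(-5) = -3*(24 - 5) = -3*19 = -57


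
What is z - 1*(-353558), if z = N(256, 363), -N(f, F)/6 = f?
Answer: 352022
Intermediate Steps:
N(f, F) = -6*f
z = -1536 (z = -6*256 = -1536)
z - 1*(-353558) = -1536 - 1*(-353558) = -1536 + 353558 = 352022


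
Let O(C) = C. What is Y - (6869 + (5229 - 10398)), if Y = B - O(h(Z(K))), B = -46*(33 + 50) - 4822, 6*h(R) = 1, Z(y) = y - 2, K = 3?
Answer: -62041/6 ≈ -10340.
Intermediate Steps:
Z(y) = -2 + y
h(R) = 1/6 (h(R) = (1/6)*1 = 1/6)
B = -8640 (B = -46*83 - 4822 = -3818 - 4822 = -8640)
Y = -51841/6 (Y = -8640 - 1*1/6 = -8640 - 1/6 = -51841/6 ≈ -8640.2)
Y - (6869 + (5229 - 10398)) = -51841/6 - (6869 + (5229 - 10398)) = -51841/6 - (6869 - 5169) = -51841/6 - 1*1700 = -51841/6 - 1700 = -62041/6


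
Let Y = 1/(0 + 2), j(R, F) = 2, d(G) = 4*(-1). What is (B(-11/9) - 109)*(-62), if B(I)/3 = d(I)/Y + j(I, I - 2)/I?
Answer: 94054/11 ≈ 8550.4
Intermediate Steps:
d(G) = -4
Y = ½ (Y = 1/2 = ½ ≈ 0.50000)
B(I) = -24 + 6/I (B(I) = 3*(-4/½ + 2/I) = 3*(-4*2 + 2/I) = 3*(-8 + 2/I) = -24 + 6/I)
(B(-11/9) - 109)*(-62) = ((-24 + 6/((-11/9))) - 109)*(-62) = ((-24 + 6/((-11*⅑))) - 109)*(-62) = ((-24 + 6/(-11/9)) - 109)*(-62) = ((-24 + 6*(-9/11)) - 109)*(-62) = ((-24 - 54/11) - 109)*(-62) = (-318/11 - 109)*(-62) = -1517/11*(-62) = 94054/11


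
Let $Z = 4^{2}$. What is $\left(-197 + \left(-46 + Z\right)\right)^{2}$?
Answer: $51529$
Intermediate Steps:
$Z = 16$
$\left(-197 + \left(-46 + Z\right)\right)^{2} = \left(-197 + \left(-46 + 16\right)\right)^{2} = \left(-197 - 30\right)^{2} = \left(-227\right)^{2} = 51529$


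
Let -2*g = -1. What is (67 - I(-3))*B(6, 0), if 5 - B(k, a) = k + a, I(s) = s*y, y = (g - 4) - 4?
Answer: -89/2 ≈ -44.500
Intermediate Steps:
g = ½ (g = -½*(-1) = ½ ≈ 0.50000)
y = -15/2 (y = (½ - 4) - 4 = -7/2 - 4 = -15/2 ≈ -7.5000)
I(s) = -15*s/2 (I(s) = s*(-15/2) = -15*s/2)
B(k, a) = 5 - a - k (B(k, a) = 5 - (k + a) = 5 - (a + k) = 5 + (-a - k) = 5 - a - k)
(67 - I(-3))*B(6, 0) = (67 - (-15)*(-3)/2)*(5 - 1*0 - 1*6) = (67 - 1*45/2)*(5 + 0 - 6) = (67 - 45/2)*(-1) = (89/2)*(-1) = -89/2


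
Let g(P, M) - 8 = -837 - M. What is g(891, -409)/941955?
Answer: -4/8971 ≈ -0.00044588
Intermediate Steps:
g(P, M) = -829 - M (g(P, M) = 8 + (-837 - M) = -829 - M)
g(891, -409)/941955 = (-829 - 1*(-409))/941955 = (-829 + 409)*(1/941955) = -420*1/941955 = -4/8971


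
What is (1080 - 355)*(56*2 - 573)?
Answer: -334225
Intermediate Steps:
(1080 - 355)*(56*2 - 573) = 725*(112 - 573) = 725*(-461) = -334225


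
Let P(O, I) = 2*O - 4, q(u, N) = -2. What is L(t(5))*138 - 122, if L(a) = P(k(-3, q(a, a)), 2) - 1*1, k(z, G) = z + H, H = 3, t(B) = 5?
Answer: -812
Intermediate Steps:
k(z, G) = 3 + z (k(z, G) = z + 3 = 3 + z)
P(O, I) = -4 + 2*O
L(a) = -5 (L(a) = (-4 + 2*(3 - 3)) - 1*1 = (-4 + 2*0) - 1 = (-4 + 0) - 1 = -4 - 1 = -5)
L(t(5))*138 - 122 = -5*138 - 122 = -690 - 122 = -812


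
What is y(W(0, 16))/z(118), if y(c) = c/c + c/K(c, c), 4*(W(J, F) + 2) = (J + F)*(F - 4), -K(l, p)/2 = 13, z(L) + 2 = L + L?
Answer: -5/1521 ≈ -0.0032873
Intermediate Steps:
z(L) = -2 + 2*L (z(L) = -2 + (L + L) = -2 + 2*L)
K(l, p) = -26 (K(l, p) = -2*13 = -26)
W(J, F) = -2 + (-4 + F)*(F + J)/4 (W(J, F) = -2 + ((J + F)*(F - 4))/4 = -2 + ((F + J)*(-4 + F))/4 = -2 + ((-4 + F)*(F + J))/4 = -2 + (-4 + F)*(F + J)/4)
y(c) = 1 - c/26 (y(c) = c/c + c/(-26) = 1 + c*(-1/26) = 1 - c/26)
y(W(0, 16))/z(118) = (1 - (-2 - 1*16 - 1*0 + (¼)*16² + (¼)*16*0)/26)/(-2 + 2*118) = (1 - (-2 - 16 + 0 + (¼)*256 + 0)/26)/(-2 + 236) = (1 - (-2 - 16 + 0 + 64 + 0)/26)/234 = (1 - 1/26*46)*(1/234) = (1 - 23/13)*(1/234) = -10/13*1/234 = -5/1521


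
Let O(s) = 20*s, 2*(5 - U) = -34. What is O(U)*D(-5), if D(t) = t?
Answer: -2200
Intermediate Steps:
U = 22 (U = 5 - ½*(-34) = 5 + 17 = 22)
O(U)*D(-5) = (20*22)*(-5) = 440*(-5) = -2200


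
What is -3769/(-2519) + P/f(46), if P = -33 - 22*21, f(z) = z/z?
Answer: -1243136/2519 ≈ -493.50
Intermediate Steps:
f(z) = 1
P = -495 (P = -33 - 462 = -495)
-3769/(-2519) + P/f(46) = -3769/(-2519) - 495/1 = -3769*(-1/2519) - 495*1 = 3769/2519 - 495 = -1243136/2519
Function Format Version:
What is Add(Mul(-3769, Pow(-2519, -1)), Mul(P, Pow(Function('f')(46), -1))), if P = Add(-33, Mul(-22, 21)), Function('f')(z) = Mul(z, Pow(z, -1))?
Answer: Rational(-1243136, 2519) ≈ -493.50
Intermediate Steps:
Function('f')(z) = 1
P = -495 (P = Add(-33, -462) = -495)
Add(Mul(-3769, Pow(-2519, -1)), Mul(P, Pow(Function('f')(46), -1))) = Add(Mul(-3769, Pow(-2519, -1)), Mul(-495, Pow(1, -1))) = Add(Mul(-3769, Rational(-1, 2519)), Mul(-495, 1)) = Add(Rational(3769, 2519), -495) = Rational(-1243136, 2519)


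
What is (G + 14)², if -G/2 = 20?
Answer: 676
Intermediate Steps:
G = -40 (G = -2*20 = -40)
(G + 14)² = (-40 + 14)² = (-26)² = 676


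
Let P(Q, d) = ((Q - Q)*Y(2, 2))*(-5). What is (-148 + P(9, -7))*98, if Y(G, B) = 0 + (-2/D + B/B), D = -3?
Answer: -14504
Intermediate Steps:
Y(G, B) = 5/3 (Y(G, B) = 0 + (-2/(-3) + B/B) = 0 + (-2*(-⅓) + 1) = 0 + (⅔ + 1) = 0 + 5/3 = 5/3)
P(Q, d) = 0 (P(Q, d) = ((Q - Q)*(5/3))*(-5) = (0*(5/3))*(-5) = 0*(-5) = 0)
(-148 + P(9, -7))*98 = (-148 + 0)*98 = -148*98 = -14504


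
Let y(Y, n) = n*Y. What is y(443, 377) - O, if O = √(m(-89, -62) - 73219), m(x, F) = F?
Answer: 167011 - I*√73281 ≈ 1.6701e+5 - 270.7*I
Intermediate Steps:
y(Y, n) = Y*n
O = I*√73281 (O = √(-62 - 73219) = √(-73281) = I*√73281 ≈ 270.7*I)
y(443, 377) - O = 443*377 - I*√73281 = 167011 - I*√73281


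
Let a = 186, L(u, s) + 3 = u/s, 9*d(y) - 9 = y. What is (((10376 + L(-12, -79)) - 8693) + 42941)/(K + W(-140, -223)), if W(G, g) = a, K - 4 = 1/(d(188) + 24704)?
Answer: 784444624843/3340221041 ≈ 234.85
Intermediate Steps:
d(y) = 1 + y/9
L(u, s) = -3 + u/s
K = 890141/222533 (K = 4 + 1/((1 + (⅑)*188) + 24704) = 4 + 1/((1 + 188/9) + 24704) = 4 + 1/(197/9 + 24704) = 4 + 1/(222533/9) = 4 + 9/222533 = 890141/222533 ≈ 4.0000)
W(G, g) = 186
(((10376 + L(-12, -79)) - 8693) + 42941)/(K + W(-140, -223)) = (((10376 + (-3 - 12/(-79))) - 8693) + 42941)/(890141/222533 + 186) = (((10376 + (-3 - 12*(-1/79))) - 8693) + 42941)/(42281279/222533) = (((10376 + (-3 + 12/79)) - 8693) + 42941)*(222533/42281279) = (((10376 - 225/79) - 8693) + 42941)*(222533/42281279) = ((819479/79 - 8693) + 42941)*(222533/42281279) = (132732/79 + 42941)*(222533/42281279) = (3525071/79)*(222533/42281279) = 784444624843/3340221041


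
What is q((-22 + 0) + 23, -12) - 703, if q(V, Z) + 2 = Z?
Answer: -717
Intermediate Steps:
q(V, Z) = -2 + Z
q((-22 + 0) + 23, -12) - 703 = (-2 - 12) - 703 = -14 - 703 = -717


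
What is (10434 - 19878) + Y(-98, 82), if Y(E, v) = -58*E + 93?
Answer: -3667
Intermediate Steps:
Y(E, v) = 93 - 58*E
(10434 - 19878) + Y(-98, 82) = (10434 - 19878) + (93 - 58*(-98)) = -9444 + (93 + 5684) = -9444 + 5777 = -3667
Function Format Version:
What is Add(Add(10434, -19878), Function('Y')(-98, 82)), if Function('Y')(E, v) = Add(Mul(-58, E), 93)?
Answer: -3667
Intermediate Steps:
Function('Y')(E, v) = Add(93, Mul(-58, E))
Add(Add(10434, -19878), Function('Y')(-98, 82)) = Add(Add(10434, -19878), Add(93, Mul(-58, -98))) = Add(-9444, Add(93, 5684)) = Add(-9444, 5777) = -3667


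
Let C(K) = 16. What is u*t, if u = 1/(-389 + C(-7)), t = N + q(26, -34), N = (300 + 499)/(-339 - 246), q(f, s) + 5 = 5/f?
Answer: 7223/436410 ≈ 0.016551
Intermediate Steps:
q(f, s) = -5 + 5/f
N = -799/585 (N = 799/(-585) = 799*(-1/585) = -799/585 ≈ -1.3658)
t = -7223/1170 (t = -799/585 + (-5 + 5/26) = -799/585 - 125/26 = -7223/1170 ≈ -6.1735)
u = -1/373 (u = 1/(-389 + 16) = 1/(-373) = -1/373 ≈ -0.0026810)
u*t = -1/373*(-7223/1170) = 7223/436410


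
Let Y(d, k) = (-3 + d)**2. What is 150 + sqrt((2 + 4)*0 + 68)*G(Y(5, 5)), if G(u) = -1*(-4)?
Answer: 150 + 8*sqrt(17) ≈ 182.98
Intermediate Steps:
G(u) = 4
150 + sqrt((2 + 4)*0 + 68)*G(Y(5, 5)) = 150 + sqrt((2 + 4)*0 + 68)*4 = 150 + sqrt(6*0 + 68)*4 = 150 + sqrt(0 + 68)*4 = 150 + sqrt(68)*4 = 150 + (2*sqrt(17))*4 = 150 + 8*sqrt(17)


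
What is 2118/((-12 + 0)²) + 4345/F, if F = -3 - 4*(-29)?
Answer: 144169/2712 ≈ 53.160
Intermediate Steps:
F = 113 (F = -3 + 116 = 113)
2118/((-12 + 0)²) + 4345/F = 2118/((-12 + 0)²) + 4345/113 = 2118/((-12)²) + 4345*(1/113) = 2118/144 + 4345/113 = 2118*(1/144) + 4345/113 = 353/24 + 4345/113 = 144169/2712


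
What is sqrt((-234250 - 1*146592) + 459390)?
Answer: 2*sqrt(19637) ≈ 280.26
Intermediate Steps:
sqrt((-234250 - 1*146592) + 459390) = sqrt((-234250 - 146592) + 459390) = sqrt(-380842 + 459390) = sqrt(78548) = 2*sqrt(19637)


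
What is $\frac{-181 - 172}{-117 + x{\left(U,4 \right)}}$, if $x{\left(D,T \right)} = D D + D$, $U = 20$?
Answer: $- \frac{353}{303} \approx -1.165$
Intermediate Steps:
$x{\left(D,T \right)} = D + D^{2}$ ($x{\left(D,T \right)} = D^{2} + D = D + D^{2}$)
$\frac{-181 - 172}{-117 + x{\left(U,4 \right)}} = \frac{-181 - 172}{-117 + 20 \left(1 + 20\right)} = - \frac{353}{-117 + 20 \cdot 21} = - \frac{353}{-117 + 420} = - \frac{353}{303}$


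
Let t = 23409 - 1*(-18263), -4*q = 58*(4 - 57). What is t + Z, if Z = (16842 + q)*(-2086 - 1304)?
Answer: -59657923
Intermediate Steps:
q = 1537/2 (q = -29*(4 - 57)/2 = -29*(-53)/2 = -¼*(-3074) = 1537/2 ≈ 768.50)
t = 41672 (t = 23409 + 18263 = 41672)
Z = -59699595 (Z = (16842 + 1537/2)*(-2086 - 1304) = (35221/2)*(-3390) = -59699595)
t + Z = 41672 - 59699595 = -59657923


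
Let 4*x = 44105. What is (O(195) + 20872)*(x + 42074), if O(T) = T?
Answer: 4474651867/4 ≈ 1.1187e+9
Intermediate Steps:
x = 44105/4 (x = (1/4)*44105 = 44105/4 ≈ 11026.)
(O(195) + 20872)*(x + 42074) = (195 + 20872)*(44105/4 + 42074) = 21067*(212401/4) = 4474651867/4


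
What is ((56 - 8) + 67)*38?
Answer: 4370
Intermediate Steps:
((56 - 8) + 67)*38 = (48 + 67)*38 = 115*38 = 4370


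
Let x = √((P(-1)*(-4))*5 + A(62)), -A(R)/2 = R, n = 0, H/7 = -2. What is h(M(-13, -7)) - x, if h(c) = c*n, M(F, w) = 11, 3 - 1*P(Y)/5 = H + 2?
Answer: -2*I*√406 ≈ -40.299*I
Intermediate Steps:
H = -14 (H = 7*(-2) = -14)
P(Y) = 75 (P(Y) = 15 - 5*(-14 + 2) = 15 - 5*(-12) = 15 + 60 = 75)
A(R) = -2*R
h(c) = 0 (h(c) = c*0 = 0)
x = 2*I*√406 (x = √((75*(-4))*5 - 2*62) = √(-300*5 - 124) = √(-1500 - 124) = √(-1624) = 2*I*√406 ≈ 40.299*I)
h(M(-13, -7)) - x = 0 - 2*I*√406 = -2*I*√406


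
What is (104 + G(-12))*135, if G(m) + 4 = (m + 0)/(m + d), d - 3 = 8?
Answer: 15120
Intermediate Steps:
d = 11 (d = 3 + 8 = 11)
G(m) = -4 + m/(11 + m) (G(m) = -4 + (m + 0)/(m + 11) = -4 + m/(11 + m))
(104 + G(-12))*135 = (104 + (-44 - 3*(-12))/(11 - 12))*135 = (104 + (-44 + 36)/(-1))*135 = (104 - 1*(-8))*135 = (104 + 8)*135 = 112*135 = 15120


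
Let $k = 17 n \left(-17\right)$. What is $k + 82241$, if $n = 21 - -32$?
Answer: $66924$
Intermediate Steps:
$n = 53$ ($n = 21 + 32 = 53$)
$k = -15317$ ($k = 17 \cdot 53 \left(-17\right) = 901 \left(-17\right) = -15317$)
$k + 82241 = -15317 + 82241 = 66924$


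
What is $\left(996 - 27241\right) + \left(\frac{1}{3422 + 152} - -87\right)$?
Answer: $- \frac{93488691}{3574} \approx -26158.0$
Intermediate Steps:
$\left(996 - 27241\right) + \left(\frac{1}{3422 + 152} - -87\right) = -26245 + \left(\frac{1}{3574} + 87\right) = -26245 + \frac{310939}{3574} = - \frac{93488691}{3574}$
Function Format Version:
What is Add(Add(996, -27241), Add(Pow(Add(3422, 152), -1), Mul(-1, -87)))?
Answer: Rational(-93488691, 3574) ≈ -26158.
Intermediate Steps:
Add(Add(996, -27241), Add(Pow(Add(3422, 152), -1), Mul(-1, -87))) = Add(-26245, Add(Pow(3574, -1), 87)) = Add(-26245, Add(Rational(1, 3574), 87)) = Add(-26245, Rational(310939, 3574)) = Rational(-93488691, 3574)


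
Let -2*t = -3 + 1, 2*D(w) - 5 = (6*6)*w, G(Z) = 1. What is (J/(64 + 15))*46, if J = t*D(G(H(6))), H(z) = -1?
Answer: 943/79 ≈ 11.937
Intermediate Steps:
D(w) = 5/2 + 18*w (D(w) = 5/2 + ((6*6)*w)/2 = 5/2 + (36*w)/2 = 5/2 + 18*w)
t = 1 (t = -(-3 + 1)/2 = -½*(-2) = 1)
J = 41/2 (J = 1*(5/2 + 18*1) = 1*(5/2 + 18) = 1*(41/2) = 41/2 ≈ 20.500)
(J/(64 + 15))*46 = ((41/2)/(64 + 15))*46 = ((41/2)/79)*46 = ((1/79)*(41/2))*46 = (41/158)*46 = 943/79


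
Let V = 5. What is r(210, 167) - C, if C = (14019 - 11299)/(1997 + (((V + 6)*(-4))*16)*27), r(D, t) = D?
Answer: 3575030/17011 ≈ 210.16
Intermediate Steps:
C = -2720/17011 (C = (14019 - 11299)/(1997 + (((5 + 6)*(-4))*16)*27) = 2720/(1997 + ((11*(-4))*16)*27) = 2720/(1997 - 44*16*27) = 2720/(1997 - 704*27) = 2720/(1997 - 19008) = 2720/(-17011) = 2720*(-1/17011) = -2720/17011 ≈ -0.15990)
r(210, 167) - C = 210 - 1*(-2720/17011) = 210 + 2720/17011 = 3575030/17011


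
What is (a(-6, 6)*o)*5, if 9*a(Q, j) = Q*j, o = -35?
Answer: 700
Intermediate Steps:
a(Q, j) = Q*j/9 (a(Q, j) = (Q*j)/9 = Q*j/9)
(a(-6, 6)*o)*5 = (((⅑)*(-6)*6)*(-35))*5 = -4*(-35)*5 = 140*5 = 700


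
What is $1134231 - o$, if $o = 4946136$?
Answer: $-3811905$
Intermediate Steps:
$1134231 - o = 1134231 - 4946136 = -3811905$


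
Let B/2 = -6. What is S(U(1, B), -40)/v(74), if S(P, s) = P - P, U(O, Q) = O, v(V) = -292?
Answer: 0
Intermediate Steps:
B = -12 (B = 2*(-6) = -12)
S(P, s) = 0
S(U(1, B), -40)/v(74) = 0/(-292) = 0*(-1/292) = 0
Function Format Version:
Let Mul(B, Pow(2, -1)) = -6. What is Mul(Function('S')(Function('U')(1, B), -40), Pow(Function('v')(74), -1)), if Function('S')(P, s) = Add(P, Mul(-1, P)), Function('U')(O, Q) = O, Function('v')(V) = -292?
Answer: 0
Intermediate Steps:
B = -12 (B = Mul(2, -6) = -12)
Function('S')(P, s) = 0
Mul(Function('S')(Function('U')(1, B), -40), Pow(Function('v')(74), -1)) = Mul(0, Pow(-292, -1)) = Mul(0, Rational(-1, 292)) = 0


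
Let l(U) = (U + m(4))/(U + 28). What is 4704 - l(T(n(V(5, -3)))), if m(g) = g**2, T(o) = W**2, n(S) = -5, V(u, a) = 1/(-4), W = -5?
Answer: 249271/53 ≈ 4703.2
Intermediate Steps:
V(u, a) = -1/4
T(o) = 25 (T(o) = (-5)**2 = 25)
l(U) = (16 + U)/(28 + U) (l(U) = (U + 4**2)/(U + 28) = (U + 16)/(28 + U) = (16 + U)/(28 + U))
4704 - l(T(n(V(5, -3)))) = 4704 - (16 + 25)/(28 + 25) = 4704 - 41/53 = 249271/53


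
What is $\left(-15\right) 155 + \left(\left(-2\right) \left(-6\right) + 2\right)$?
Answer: $-2311$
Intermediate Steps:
$\left(-15\right) 155 + \left(\left(-2\right) \left(-6\right) + 2\right) = -2325 + \left(12 + 2\right) = -2325 + 14 = -2311$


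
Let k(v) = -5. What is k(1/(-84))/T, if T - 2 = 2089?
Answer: -5/2091 ≈ -0.0023912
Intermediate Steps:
T = 2091 (T = 2 + 2089 = 2091)
k(1/(-84))/T = -5/2091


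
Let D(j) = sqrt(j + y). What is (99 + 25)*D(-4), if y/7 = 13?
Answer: 124*sqrt(87) ≈ 1156.6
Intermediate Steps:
y = 91 (y = 7*13 = 91)
D(j) = sqrt(91 + j) (D(j) = sqrt(j + 91) = sqrt(91 + j))
(99 + 25)*D(-4) = (99 + 25)*sqrt(91 - 4) = 124*sqrt(87)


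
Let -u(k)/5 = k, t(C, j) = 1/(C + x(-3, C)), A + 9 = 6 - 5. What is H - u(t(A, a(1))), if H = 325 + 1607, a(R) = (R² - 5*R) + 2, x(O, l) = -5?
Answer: 25111/13 ≈ 1931.6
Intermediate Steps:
A = -8 (A = -9 + (6 - 5) = -9 + 1 = -8)
a(R) = 2 + R² - 5*R
H = 1932
t(C, j) = 1/(-5 + C) (t(C, j) = 1/(C - 5) = 1/(-5 + C))
u(k) = -5*k
H - u(t(A, a(1))) = 1932 - (-5)/(-5 - 8) = 1932 - (-5)/(-13) = 1932 - (-5)*(-1)/13 = 1932 - 1*5/13 = 1932 - 5/13 = 25111/13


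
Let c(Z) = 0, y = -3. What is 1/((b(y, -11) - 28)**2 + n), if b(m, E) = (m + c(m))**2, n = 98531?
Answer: 1/98892 ≈ 1.0112e-5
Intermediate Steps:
b(m, E) = m**2 (b(m, E) = (m + 0)**2 = m**2)
1/((b(y, -11) - 28)**2 + n) = 1/(((-3)**2 - 28)**2 + 98531) = 1/((9 - 28)**2 + 98531) = 1/((-19)**2 + 98531) = 1/(361 + 98531) = 1/98892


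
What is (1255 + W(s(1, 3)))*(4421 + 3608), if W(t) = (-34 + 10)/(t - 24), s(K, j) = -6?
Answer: 50414091/5 ≈ 1.0083e+7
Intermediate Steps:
W(t) = -24/(-24 + t)
(1255 + W(s(1, 3)))*(4421 + 3608) = (1255 - 24/(-24 - 6))*(4421 + 3608) = (1255 - 24/(-30))*8029 = (1255 - 24*(-1/30))*8029 = (1255 + 4/5)*8029 = (6279/5)*8029 = 50414091/5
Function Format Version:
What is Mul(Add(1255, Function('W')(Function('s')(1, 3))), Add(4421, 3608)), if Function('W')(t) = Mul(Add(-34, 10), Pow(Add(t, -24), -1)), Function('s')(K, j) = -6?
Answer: Rational(50414091, 5) ≈ 1.0083e+7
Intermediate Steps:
Function('W')(t) = Mul(-24, Pow(Add(-24, t), -1))
Mul(Add(1255, Function('W')(Function('s')(1, 3))), Add(4421, 3608)) = Mul(Add(1255, Mul(-24, Pow(Add(-24, -6), -1))), Add(4421, 3608)) = Mul(Add(1255, Mul(-24, Pow(-30, -1))), 8029) = Mul(Add(1255, Mul(-24, Rational(-1, 30))), 8029) = Mul(Add(1255, Rational(4, 5)), 8029) = Mul(Rational(6279, 5), 8029) = Rational(50414091, 5)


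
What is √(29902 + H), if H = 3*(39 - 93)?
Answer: 2*√7435 ≈ 172.45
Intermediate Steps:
H = -162 (H = 3*(-54) = -162)
√(29902 + H) = √(29902 - 162) = √29740 = 2*√7435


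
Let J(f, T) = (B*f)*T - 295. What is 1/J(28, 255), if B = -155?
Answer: -1/1106995 ≈ -9.0335e-7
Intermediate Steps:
J(f, T) = -295 - 155*T*f (J(f, T) = (-155*f)*T - 295 = -155*T*f - 295 = -295 - 155*T*f)
1/J(28, 255) = 1/(-295 - 155*255*28) = 1/(-295 - 1106700) = 1/(-1106995) = -1/1106995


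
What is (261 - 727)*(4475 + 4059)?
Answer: -3976844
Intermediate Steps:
(261 - 727)*(4475 + 4059) = -466*8534 = -3976844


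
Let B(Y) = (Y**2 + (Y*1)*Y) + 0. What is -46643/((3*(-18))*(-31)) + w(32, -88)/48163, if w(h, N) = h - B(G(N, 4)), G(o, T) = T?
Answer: -46643/1674 ≈ -27.863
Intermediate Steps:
B(Y) = 2*Y**2 (B(Y) = (Y**2 + Y*Y) + 0 = (Y**2 + Y**2) + 0 = 2*Y**2 + 0 = 2*Y**2)
w(h, N) = -32 + h (w(h, N) = h - 2*4**2 = h - 2*16 = h - 1*32 = h - 32 = -32 + h)
-46643/((3*(-18))*(-31)) + w(32, -88)/48163 = -46643/((3*(-18))*(-31)) + (-32 + 32)/48163 = -46643/((-54*(-31))) + 0*(1/48163) = -46643/1674 + 0 = -46643/1674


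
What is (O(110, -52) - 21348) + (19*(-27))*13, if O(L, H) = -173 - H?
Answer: -28138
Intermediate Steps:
(O(110, -52) - 21348) + (19*(-27))*13 = ((-173 - 1*(-52)) - 21348) + (19*(-27))*13 = ((-173 + 52) - 21348) - 513*13 = (-121 - 21348) - 6669 = -21469 - 6669 = -28138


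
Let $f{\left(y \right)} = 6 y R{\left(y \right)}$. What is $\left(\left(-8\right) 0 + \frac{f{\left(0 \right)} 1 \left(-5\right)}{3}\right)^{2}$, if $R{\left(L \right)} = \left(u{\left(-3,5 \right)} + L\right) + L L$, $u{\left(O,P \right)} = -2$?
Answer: $0$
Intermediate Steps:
$R{\left(L \right)} = -2 + L + L^{2}$ ($R{\left(L \right)} = \left(-2 + L\right) + L L = \left(-2 + L\right) + L^{2} = -2 + L + L^{2}$)
$f{\left(y \right)} = 6 y \left(-2 + y + y^{2}\right)$
$\left(\left(-8\right) 0 + \frac{f{\left(0 \right)} 1 \left(-5\right)}{3}\right)^{2} = \left(\left(-8\right) 0 + \frac{6 \cdot 0 \left(-2 + 0 + 0^{2}\right) 1 \left(-5\right)}{3}\right)^{2} = \left(0 + 6 \cdot 0 \left(-2 + 0 + 0\right) 1 \left(-5\right) \frac{1}{3}\right)^{2} = \left(0 + 6 \cdot 0 \left(-2\right) 1 \left(-5\right) \frac{1}{3}\right)^{2} = \left(0 + 0 \cdot 1 \left(-5\right) \frac{1}{3}\right)^{2} = \left(0 + 0 \left(-5\right) \frac{1}{3}\right)^{2} = \left(0 + 0 \cdot \frac{1}{3}\right)^{2} = \left(0 + 0\right)^{2} = 0^{2} = 0$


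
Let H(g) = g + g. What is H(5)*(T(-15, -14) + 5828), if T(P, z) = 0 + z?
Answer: 58140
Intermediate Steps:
T(P, z) = z
H(g) = 2*g
H(5)*(T(-15, -14) + 5828) = (2*5)*(-14 + 5828) = 10*5814 = 58140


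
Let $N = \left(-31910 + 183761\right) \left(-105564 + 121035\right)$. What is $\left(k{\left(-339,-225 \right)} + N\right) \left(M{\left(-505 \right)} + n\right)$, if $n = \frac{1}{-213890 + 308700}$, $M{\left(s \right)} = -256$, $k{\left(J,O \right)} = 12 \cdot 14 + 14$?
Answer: $- \frac{57020388243847077}{94810} \approx -6.0142 \cdot 10^{11}$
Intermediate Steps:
$k{\left(J,O \right)} = 182$ ($k{\left(J,O \right)} = 168 + 14 = 182$)
$N = 2349286821$ ($N = 151851 \cdot 15471 = 2349286821$)
$n = \frac{1}{94810} \approx 1.0547 \cdot 10^{-5}$
$\left(k{\left(-339,-225 \right)} + N\right) \left(M{\left(-505 \right)} + n\right) = \left(182 + 2349286821\right) \left(-256 + \frac{1}{94810}\right) = 2349287003 \left(- \frac{24271359}{94810}\right) = - \frac{57020388243847077}{94810}$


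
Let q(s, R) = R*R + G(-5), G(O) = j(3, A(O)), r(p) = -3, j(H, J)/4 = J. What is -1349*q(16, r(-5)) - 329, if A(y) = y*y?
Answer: -147370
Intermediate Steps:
A(y) = y²
j(H, J) = 4*J
G(O) = 4*O²
q(s, R) = 100 + R² (q(s, R) = R*R + 4*(-5)² = R² + 4*25 = R² + 100 = 100 + R²)
-1349*q(16, r(-5)) - 329 = -1349*(100 + (-3)²) - 329 = -1349*(100 + 9) - 329 = -1349*109 - 329 = -147041 - 329 = -147370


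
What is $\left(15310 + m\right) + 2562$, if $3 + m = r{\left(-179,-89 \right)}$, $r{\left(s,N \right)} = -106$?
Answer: $17763$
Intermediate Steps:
$m = -109$ ($m = -3 - 106 = -109$)
$\left(15310 + m\right) + 2562 = \left(15310 - 109\right) + 2562 = 15201 + 2562 = 17763$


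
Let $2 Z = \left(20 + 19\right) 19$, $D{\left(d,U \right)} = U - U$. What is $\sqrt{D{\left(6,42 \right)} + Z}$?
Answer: $\frac{\sqrt{1482}}{2} \approx 19.248$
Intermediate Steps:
$D{\left(d,U \right)} = 0$
$Z = \frac{741}{2}$ ($Z = \frac{\left(20 + 19\right) 19}{2} = \frac{39 \cdot 19}{2} = \frac{1}{2} \cdot 741 = \frac{741}{2} \approx 370.5$)
$\sqrt{D{\left(6,42 \right)} + Z} = \sqrt{0 + \frac{741}{2}} = \sqrt{\frac{741}{2}} = \frac{\sqrt{1482}}{2}$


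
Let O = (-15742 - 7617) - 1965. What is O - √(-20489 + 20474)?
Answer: -25324 - I*√15 ≈ -25324.0 - 3.873*I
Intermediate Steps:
O = -25324 (O = -23359 - 1965 = -25324)
O - √(-20489 + 20474) = -25324 - √(-20489 + 20474) = -25324 - √(-15) = -25324 - I*√15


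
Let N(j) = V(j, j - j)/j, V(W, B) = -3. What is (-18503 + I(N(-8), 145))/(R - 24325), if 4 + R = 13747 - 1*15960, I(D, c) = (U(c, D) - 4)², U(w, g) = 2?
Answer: 18499/26542 ≈ 0.69697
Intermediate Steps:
N(j) = -3/j
I(D, c) = 4 (I(D, c) = (2 - 4)² = (-2)² = 4)
R = -2217 (R = -4 + (13747 - 1*15960) = -4 + (13747 - 15960) = -4 - 2213 = -2217)
(-18503 + I(N(-8), 145))/(R - 24325) = (-18503 + 4)/(-2217 - 24325) = -18499/(-26542) = -18499*(-1/26542) = 18499/26542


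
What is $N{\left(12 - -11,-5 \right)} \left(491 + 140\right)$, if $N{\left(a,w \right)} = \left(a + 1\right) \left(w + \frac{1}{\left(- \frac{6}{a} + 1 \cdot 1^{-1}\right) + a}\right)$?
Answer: $- \frac{6832468}{91} \approx -75082.0$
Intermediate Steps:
$N{\left(a,w \right)} = \left(1 + a\right) \left(w + \frac{1}{1 + a - \frac{6}{a}}\right)$ ($N{\left(a,w \right)} = \left(1 + a\right) \left(w + \frac{1}{\left(- \frac{6}{a} + 1 \cdot 1\right) + a}\right) = \left(1 + a\right) \left(w + \frac{1}{\left(- \frac{6}{a} + 1\right) + a}\right) = \left(1 + a\right) \left(w + \frac{1}{\left(1 - \frac{6}{a}\right) + a}\right) = \left(1 + a\right) \left(w + \frac{1}{1 + a - \frac{6}{a}}\right)$)
$N{\left(12 - -11,-5 \right)} \left(491 + 140\right) = \frac{\left(12 - -11\right) + \left(12 - -11\right)^{2} - -30 - 5 \left(12 - -11\right)^{3} - 5 \left(12 - -11\right) \left(-5\right) + 2 \left(-5\right) \left(12 - -11\right)^{2}}{-6 + \left(12 - -11\right) + \left(12 - -11\right)^{2}} \left(491 + 140\right) = \frac{\left(12 + 11\right) + \left(12 + 11\right)^{2} + 30 - 5 \left(12 + 11\right)^{3} - 5 \left(12 + 11\right) \left(-5\right) + 2 \left(-5\right) \left(12 + 11\right)^{2}}{-6 + \left(12 + 11\right) + \left(12 + 11\right)^{2}} \cdot 631 = \frac{23 + 23^{2} + 30 - 5 \cdot 23^{3} - 115 \left(-5\right) + 2 \left(-5\right) 23^{2}}{-6 + 23 + 23^{2}} \cdot 631 = \frac{23 + 529 + 30 - 60835 + 575 + 2 \left(-5\right) 529}{-6 + 23 + 529} \cdot 631 = \frac{23 + 529 + 30 - 60835 + 575 - 5290}{546} \cdot 631 = \frac{1}{546} \left(-64968\right) 631 = \left(- \frac{10828}{91}\right) 631 = - \frac{6832468}{91}$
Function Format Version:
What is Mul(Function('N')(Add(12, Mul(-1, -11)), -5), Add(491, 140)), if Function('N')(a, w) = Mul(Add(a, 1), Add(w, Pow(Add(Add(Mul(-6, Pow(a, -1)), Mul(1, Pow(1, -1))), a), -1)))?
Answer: Rational(-6832468, 91) ≈ -75082.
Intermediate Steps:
Function('N')(a, w) = Mul(Add(1, a), Add(w, Pow(Add(1, a, Mul(-6, Pow(a, -1))), -1))) (Function('N')(a, w) = Mul(Add(1, a), Add(w, Pow(Add(Add(Mul(-6, Pow(a, -1)), Mul(1, 1)), a), -1))) = Mul(Add(1, a), Add(w, Pow(Add(Add(Mul(-6, Pow(a, -1)), 1), a), -1))) = Mul(Add(1, a), Add(w, Pow(Add(Add(1, Mul(-6, Pow(a, -1))), a), -1))) = Mul(Add(1, a), Add(w, Pow(Add(1, a, Mul(-6, Pow(a, -1))), -1))))
Mul(Function('N')(Add(12, Mul(-1, -11)), -5), Add(491, 140)) = Mul(Mul(Pow(Add(-6, Add(12, Mul(-1, -11)), Pow(Add(12, Mul(-1, -11)), 2)), -1), Add(Add(12, Mul(-1, -11)), Pow(Add(12, Mul(-1, -11)), 2), Mul(-6, -5), Mul(-5, Pow(Add(12, Mul(-1, -11)), 3)), Mul(-5, Add(12, Mul(-1, -11)), -5), Mul(2, -5, Pow(Add(12, Mul(-1, -11)), 2)))), Add(491, 140)) = Mul(Mul(Pow(Add(-6, Add(12, 11), Pow(Add(12, 11), 2)), -1), Add(Add(12, 11), Pow(Add(12, 11), 2), 30, Mul(-5, Pow(Add(12, 11), 3)), Mul(-5, Add(12, 11), -5), Mul(2, -5, Pow(Add(12, 11), 2)))), 631) = Mul(Mul(Pow(Add(-6, 23, Pow(23, 2)), -1), Add(23, Pow(23, 2), 30, Mul(-5, Pow(23, 3)), Mul(-5, 23, -5), Mul(2, -5, Pow(23, 2)))), 631) = Mul(Mul(Pow(Add(-6, 23, 529), -1), Add(23, 529, 30, Mul(-5, 12167), 575, Mul(2, -5, 529))), 631) = Mul(Mul(Pow(546, -1), Add(23, 529, 30, -60835, 575, -5290)), 631) = Mul(Mul(Rational(1, 546), -64968), 631) = Mul(Rational(-10828, 91), 631) = Rational(-6832468, 91)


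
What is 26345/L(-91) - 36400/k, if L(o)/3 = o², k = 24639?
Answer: -28352305/68011853 ≈ -0.41687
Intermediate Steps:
L(o) = 3*o²
26345/L(-91) - 36400/k = 26345/((3*(-91)²)) - 36400/24639 = 26345/((3*8281)) - 36400*1/24639 = 26345/24843 - 36400/24639 = -28352305/68011853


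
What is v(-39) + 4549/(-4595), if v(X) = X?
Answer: -183754/4595 ≈ -39.990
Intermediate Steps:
v(-39) + 4549/(-4595) = -39 + 4549/(-4595) = -39 + 4549*(-1/4595) = -39 - 4549/4595 = -183754/4595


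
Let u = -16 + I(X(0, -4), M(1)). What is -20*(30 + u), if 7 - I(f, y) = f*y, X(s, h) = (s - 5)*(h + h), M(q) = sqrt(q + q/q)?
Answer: -420 + 800*sqrt(2) ≈ 711.37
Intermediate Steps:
M(q) = sqrt(1 + q) (M(q) = sqrt(q + 1) = sqrt(1 + q))
X(s, h) = 2*h*(-5 + s) (X(s, h) = (-5 + s)*(2*h) = 2*h*(-5 + s))
I(f, y) = 7 - f*y
u = -9 - 40*sqrt(2) (u = -16 + (7 - 2*(-4)*(-5 + 0)*sqrt(1 + 1)) = -16 + (7 - 2*(-4)*(-5)*sqrt(2)) = -16 + (7 - 1*40*sqrt(2)) = -16 + (7 - 40*sqrt(2)) = -9 - 40*sqrt(2) ≈ -65.569)
-20*(30 + u) = -20*(30 + (-9 - 40*sqrt(2))) = -20*(21 - 40*sqrt(2)) = -420 + 800*sqrt(2)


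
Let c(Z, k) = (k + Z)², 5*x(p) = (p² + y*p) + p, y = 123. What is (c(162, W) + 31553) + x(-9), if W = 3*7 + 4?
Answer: 66315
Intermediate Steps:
x(p) = p²/5 + 124*p/5 (x(p) = ((p² + 123*p) + p)/5 = (p² + 124*p)/5 = p²/5 + 124*p/5)
W = 25 (W = 21 + 4 = 25)
c(Z, k) = (Z + k)²
(c(162, W) + 31553) + x(-9) = ((162 + 25)² + 31553) + (⅕)*(-9)*(124 - 9) = (187² + 31553) + (⅕)*(-9)*115 = (34969 + 31553) - 207 = 66522 - 207 = 66315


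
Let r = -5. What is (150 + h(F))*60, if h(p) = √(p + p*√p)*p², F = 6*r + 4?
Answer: 9000 + 40560*√(-26 - 26*I*√26) ≈ 3.0857e+5 - 3.6402e+5*I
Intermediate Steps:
F = -26 (F = 6*(-5) + 4 = -30 + 4 = -26)
h(p) = p²*√(p + p^(3/2)) (h(p) = √(p + p^(3/2))*p² = p²*√(p + p^(3/2)))
(150 + h(F))*60 = (150 + (-26)²*√(-26 + (-26)^(3/2)))*60 = (150 + 676*√(-26 - 26*I*√26))*60 = 9000 + 40560*√(-26 - 26*I*√26)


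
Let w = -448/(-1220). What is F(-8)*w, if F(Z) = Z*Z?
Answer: 7168/305 ≈ 23.502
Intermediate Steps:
F(Z) = Z²
w = 112/305 (w = -448*(-1/1220) = 112/305 ≈ 0.36721)
F(-8)*w = (-8)²*(112/305) = 64*(112/305) = 7168/305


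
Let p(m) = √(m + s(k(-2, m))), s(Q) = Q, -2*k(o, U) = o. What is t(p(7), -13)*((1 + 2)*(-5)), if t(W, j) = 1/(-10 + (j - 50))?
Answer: 15/73 ≈ 0.20548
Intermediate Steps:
k(o, U) = -o/2
p(m) = √(1 + m) (p(m) = √(m - ½*(-2)) = √(m + 1) = √(1 + m))
t(W, j) = 1/(-60 + j) (t(W, j) = 1/(-10 + (-50 + j)) = 1/(-60 + j))
t(p(7), -13)*((1 + 2)*(-5)) = ((1 + 2)*(-5))/(-60 - 13) = (3*(-5))/(-73) = -1/73*(-15) = 15/73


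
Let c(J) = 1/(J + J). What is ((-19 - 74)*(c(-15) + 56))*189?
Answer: -9837261/10 ≈ -9.8373e+5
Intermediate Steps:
c(J) = 1/(2*J)
((-19 - 74)*(c(-15) + 56))*189 = ((-19 - 74)*((½)/(-15) + 56))*189 = -93*((½)*(-1/15) + 56)*189 = -93*(-1/30 + 56)*189 = -93*1679/30*189 = -52049/10*189 = -9837261/10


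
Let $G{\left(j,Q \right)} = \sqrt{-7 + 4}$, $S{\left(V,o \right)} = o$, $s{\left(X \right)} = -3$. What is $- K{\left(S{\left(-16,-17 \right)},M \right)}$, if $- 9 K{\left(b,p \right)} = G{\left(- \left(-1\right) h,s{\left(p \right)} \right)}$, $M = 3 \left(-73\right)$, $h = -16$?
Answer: $\frac{i \sqrt{3}}{9} \approx 0.19245 i$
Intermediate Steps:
$G{\left(j,Q \right)} = i \sqrt{3}$ ($G{\left(j,Q \right)} = \sqrt{-3} = i \sqrt{3}$)
$M = -219$
$K{\left(b,p \right)} = - \frac{i \sqrt{3}}{9}$
$- K{\left(S{\left(-16,-17 \right)},M \right)} = - \frac{\left(-1\right) i \sqrt{3}}{9} = \frac{i \sqrt{3}}{9}$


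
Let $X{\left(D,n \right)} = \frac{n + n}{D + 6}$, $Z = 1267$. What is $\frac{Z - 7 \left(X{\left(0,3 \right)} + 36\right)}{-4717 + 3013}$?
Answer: $- \frac{42}{71} \approx -0.59155$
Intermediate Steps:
$X{\left(D,n \right)} = \frac{2 n}{6 + D}$
$\frac{Z - 7 \left(X{\left(0,3 \right)} + 36\right)}{-4717 + 3013} = \frac{1267 - 7 \left(2 \cdot 3 \frac{1}{6 + 0} + 36\right)}{-4717 + 3013} = \frac{1267 - 7 \left(2 \cdot 3 \cdot \frac{1}{6} + 36\right)}{-1704} = \left(1267 - 7 \left(2 \cdot 3 \cdot \frac{1}{6} + 36\right)\right) \left(- \frac{1}{1704}\right) = \left(1267 - 7 \left(1 + 36\right)\right) \left(- \frac{1}{1704}\right) = \left(1267 - 259\right) \left(- \frac{1}{1704}\right) = 1008 \left(- \frac{1}{1704}\right) = - \frac{42}{71}$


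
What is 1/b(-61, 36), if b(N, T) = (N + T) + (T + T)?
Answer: 1/47 ≈ 0.021277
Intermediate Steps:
b(N, T) = N + 3*T (b(N, T) = (N + T) + 2*T = N + 3*T)
1/b(-61, 36) = 1/(-61 + 3*36) = 1/(-61 + 108) = 1/47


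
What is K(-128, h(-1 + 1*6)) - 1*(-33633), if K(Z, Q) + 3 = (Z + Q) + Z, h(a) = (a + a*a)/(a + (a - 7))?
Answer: 33384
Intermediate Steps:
h(a) = (a + a**2)/(-7 + 2*a) (h(a) = (a + a**2)/(a + (-7 + a)) = (a + a**2)/(-7 + 2*a))
K(Z, Q) = -3 + Q + 2*Z (K(Z, Q) = -3 + ((Z + Q) + Z) = -3 + ((Q + Z) + Z) = -3 + (Q + 2*Z) = -3 + Q + 2*Z)
K(-128, h(-1 + 1*6)) - 1*(-33633) = (-3 + (-1 + 1*6)*(1 + (-1 + 1*6))/(-7 + 2*(-1 + 1*6)) + 2*(-128)) - 1*(-33633) = (-3 + (-1 + 6)*(1 + (-1 + 6))/(-7 + 2*(-1 + 6)) - 256) + 33633 = (-3 + 5*(1 + 5)/(-7 + 2*5) - 256) + 33633 = (-3 + 5*6/(-7 + 10) - 256) + 33633 = (-3 + 5*6/3 - 256) + 33633 = (-3 + 5*(1/3)*6 - 256) + 33633 = (-3 + 10 - 256) + 33633 = -249 + 33633 = 33384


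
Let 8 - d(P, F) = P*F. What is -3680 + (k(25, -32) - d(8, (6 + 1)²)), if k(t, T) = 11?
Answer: -3285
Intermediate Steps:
d(P, F) = 8 - F*P (d(P, F) = 8 - P*F = 8 - F*P)
-3680 + (k(25, -32) - d(8, (6 + 1)²)) = -3680 + (11 - (8 - 1*(6 + 1)²*8)) = -3680 + (11 - (8 - 1*7²*8)) = -3680 + (11 - (8 - 1*49*8)) = -3680 + (11 - (8 - 392)) = -3680 + (11 - 1*(-384)) = -3680 + (11 + 384) = -3680 + 395 = -3285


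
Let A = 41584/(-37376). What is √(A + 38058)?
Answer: √12979529794/584 ≈ 195.08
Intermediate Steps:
A = -2599/2336 (A = 41584*(-1/37376) = -2599/2336 ≈ -1.1126)
√(A + 38058) = √(-2599/2336 + 38058) = √(88900889/2336) = √12979529794/584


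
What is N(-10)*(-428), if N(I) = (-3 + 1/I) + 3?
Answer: 214/5 ≈ 42.800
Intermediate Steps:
N(I) = 1/I (N(I) = (-3 + 1/I) + 3 = 1/I)
N(-10)*(-428) = -428/(-10) = -⅒*(-428) = 214/5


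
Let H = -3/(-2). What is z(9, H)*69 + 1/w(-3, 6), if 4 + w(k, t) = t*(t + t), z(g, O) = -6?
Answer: -28151/68 ≈ -413.99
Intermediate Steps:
H = 3/2 (H = -3*(-½) = 3/2 ≈ 1.5000)
w(k, t) = -4 + 2*t² (w(k, t) = -4 + t*(t + t) = -4 + t*(2*t) = -4 + 2*t²)
z(9, H)*69 + 1/w(-3, 6) = -6*69 + 1/(-4 + 2*6²) = -414 + 1/(-4 + 2*36) = -414 + 1/(-4 + 72) = -414 + 1/68 = -28151/68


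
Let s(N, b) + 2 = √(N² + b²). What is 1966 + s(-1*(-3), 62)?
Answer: 1964 + √3853 ≈ 2026.1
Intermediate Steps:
s(N, b) = -2 + √(N² + b²)
1966 + s(-1*(-3), 62) = 1966 + (-2 + √((-1*(-3))² + 62²)) = 1966 + (-2 + √(3² + 3844)) = 1966 + (-2 + √(9 + 3844)) = 1966 + (-2 + √3853) = 1964 + √3853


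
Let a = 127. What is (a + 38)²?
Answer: 27225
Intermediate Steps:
(a + 38)² = (127 + 38)² = 165² = 27225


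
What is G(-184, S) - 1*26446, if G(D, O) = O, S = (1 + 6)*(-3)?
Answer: -26467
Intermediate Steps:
S = -21 (S = 7*(-3) = -21)
G(-184, S) - 1*26446 = -21 - 1*26446 = -21 - 26446 = -26467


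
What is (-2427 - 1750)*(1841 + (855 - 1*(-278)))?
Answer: -12422398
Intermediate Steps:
(-2427 - 1750)*(1841 + (855 - 1*(-278))) = -4177*(1841 + (855 + 278)) = -4177*(1841 + 1133) = -4177*2974 = -12422398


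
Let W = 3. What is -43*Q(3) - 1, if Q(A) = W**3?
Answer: -1162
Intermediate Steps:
Q(A) = 27 (Q(A) = 3**3 = 27)
-43*Q(3) - 1 = -43*27 - 1 = -1161 - 1 = -1162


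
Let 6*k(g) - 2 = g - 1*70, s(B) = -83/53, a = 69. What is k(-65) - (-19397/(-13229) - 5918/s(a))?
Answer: -25051667233/6588042 ≈ -3802.6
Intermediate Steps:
s(B) = -83/53 (s(B) = -83*1/53 = -83/53)
k(g) = -34/3 + g/6 (k(g) = ⅓ + (g - 1*70)/6 = ⅓ + (g - 70)/6 = ⅓ + (-70 + g)/6 = ⅓ + (-35/3 + g/6) = -34/3 + g/6)
k(-65) - (-19397/(-13229) - 5918/s(a)) = (-34/3 + (⅙)*(-65)) - (-19397/(-13229) - 5918/(-83/53)) = (-34/3 - 65/6) - (-19397*(-1/13229) - 5918*(-53/83)) = -133/6 - (19397/13229 + 313654/83) = -133/6 - 1*4150938717/1098007 = -133/6 - 4150938717/1098007 = -25051667233/6588042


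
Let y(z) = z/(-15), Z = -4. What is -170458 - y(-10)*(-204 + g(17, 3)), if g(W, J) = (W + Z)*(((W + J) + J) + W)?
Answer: -512006/3 ≈ -1.7067e+5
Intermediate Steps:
g(W, J) = (-4 + W)*(2*J + 2*W) (g(W, J) = (W - 4)*(((W + J) + J) + W) = (-4 + W)*(((J + W) + J) + W) = (-4 + W)*((W + 2*J) + W) = (-4 + W)*(2*J + 2*W))
y(z) = -z/15 (y(z) = z*(-1/15) = -z/15)
-170458 - y(-10)*(-204 + g(17, 3)) = -170458 - (-1/15*(-10))*(-204 + (-8*3 - 8*17 + 2*17² + 2*3*17)) = -170458 - 2*(-204 + (-24 - 136 + 2*289 + 102))/3 = -170458 - 2*(-204 + (-24 - 136 + 578 + 102))/3 = -170458 - 2*(-204 + 520)/3 = -170458 - 2*316/3 = -170458 - 1*632/3 = -170458 - 632/3 = -512006/3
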